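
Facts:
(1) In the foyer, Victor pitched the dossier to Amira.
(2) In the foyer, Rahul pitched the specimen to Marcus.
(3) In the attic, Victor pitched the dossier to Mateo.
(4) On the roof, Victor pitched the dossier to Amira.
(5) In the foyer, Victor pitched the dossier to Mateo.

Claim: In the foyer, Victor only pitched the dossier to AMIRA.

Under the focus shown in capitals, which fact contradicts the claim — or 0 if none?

Focus (in capitals) is "Amira" — the recipient. "Only" excludes alternative recipients while holding fixed agent = Victor, thing = the dossier, setting = in the foyer.
Fact (5) shares the background but differs in recipient (Mateo) — a counterexample.

5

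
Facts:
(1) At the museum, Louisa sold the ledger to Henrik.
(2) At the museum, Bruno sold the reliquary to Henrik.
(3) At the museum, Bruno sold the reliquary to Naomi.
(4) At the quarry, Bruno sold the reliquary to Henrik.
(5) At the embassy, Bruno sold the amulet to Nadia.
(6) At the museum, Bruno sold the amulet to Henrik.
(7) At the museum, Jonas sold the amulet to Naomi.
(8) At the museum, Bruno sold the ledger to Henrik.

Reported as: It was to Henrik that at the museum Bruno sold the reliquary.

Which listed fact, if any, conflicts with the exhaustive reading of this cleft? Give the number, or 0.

3

The cleft puts "Henrik" in focus and presupposes the open proposition with Bruno as agent and the reliquary as thing and at the museum as setting.
Exhaustivity: Henrik is the only recipient satisfying that background.
Fact (3) shares the background but with recipient = Naomi; exhaustivity is violated.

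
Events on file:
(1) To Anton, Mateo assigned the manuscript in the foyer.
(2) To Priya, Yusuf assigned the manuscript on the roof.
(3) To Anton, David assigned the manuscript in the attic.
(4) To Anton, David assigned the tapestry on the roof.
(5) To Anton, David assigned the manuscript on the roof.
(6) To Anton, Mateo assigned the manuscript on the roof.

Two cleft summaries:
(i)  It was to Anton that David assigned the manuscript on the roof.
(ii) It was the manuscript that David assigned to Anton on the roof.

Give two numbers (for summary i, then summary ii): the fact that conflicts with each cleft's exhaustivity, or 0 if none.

(i): focus "Anton". No fact shares agent = David, thing = the manuscript, setting = on the roof with a different recipient. 0.
(ii): focus "the manuscript". Looking for agent = David, recipient = Anton, setting = on the roof with some other thing — fact (4) has the tapestry there. Refuted.

0, 4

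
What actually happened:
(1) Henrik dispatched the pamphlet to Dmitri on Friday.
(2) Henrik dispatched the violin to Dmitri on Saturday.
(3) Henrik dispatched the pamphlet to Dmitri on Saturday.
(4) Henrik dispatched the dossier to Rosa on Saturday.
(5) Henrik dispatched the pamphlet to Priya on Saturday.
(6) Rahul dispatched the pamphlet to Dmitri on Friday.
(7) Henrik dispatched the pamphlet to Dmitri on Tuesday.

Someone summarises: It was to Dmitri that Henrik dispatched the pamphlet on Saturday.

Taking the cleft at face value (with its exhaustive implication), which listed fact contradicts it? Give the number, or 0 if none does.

5

The cleft puts "Dmitri" in focus and presupposes the open proposition with Henrik as agent and the pamphlet as thing and on Saturday as setting.
Exhaustivity: Dmitri is the only recipient satisfying that background.
Fact (5) shares the background but with recipient = Priya; exhaustivity is violated.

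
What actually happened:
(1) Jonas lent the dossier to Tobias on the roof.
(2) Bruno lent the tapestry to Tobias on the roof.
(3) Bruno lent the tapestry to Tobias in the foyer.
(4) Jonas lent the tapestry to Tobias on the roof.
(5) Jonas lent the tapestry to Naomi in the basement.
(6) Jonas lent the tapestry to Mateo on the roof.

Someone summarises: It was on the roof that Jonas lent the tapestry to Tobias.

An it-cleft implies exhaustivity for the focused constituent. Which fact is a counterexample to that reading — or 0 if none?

0

Focus of the cleft: "on the roof" (the setting). Presupposed background: agent = Jonas, thing = the tapestry, recipient = Tobias.
The exhaustive reading says no other setting fits that background.
Every other fact differs from the presupposition on some backgrounded slot, so none challenges the exhaustivity.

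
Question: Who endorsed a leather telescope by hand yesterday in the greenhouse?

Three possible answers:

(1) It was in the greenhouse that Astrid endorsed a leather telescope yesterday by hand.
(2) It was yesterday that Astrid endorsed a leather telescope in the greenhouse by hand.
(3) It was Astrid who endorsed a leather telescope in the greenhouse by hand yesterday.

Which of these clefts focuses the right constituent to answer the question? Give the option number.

The question word "who" targets the subject (agent).
Option (1) clefts "in the greenhouse" — the location, not what was asked.
Option (2) clefts "yesterday" — the time, not what was asked.
Option (3) clefts "Astrid" — that matches what the question asks about.
So the congruent reply is (3).

3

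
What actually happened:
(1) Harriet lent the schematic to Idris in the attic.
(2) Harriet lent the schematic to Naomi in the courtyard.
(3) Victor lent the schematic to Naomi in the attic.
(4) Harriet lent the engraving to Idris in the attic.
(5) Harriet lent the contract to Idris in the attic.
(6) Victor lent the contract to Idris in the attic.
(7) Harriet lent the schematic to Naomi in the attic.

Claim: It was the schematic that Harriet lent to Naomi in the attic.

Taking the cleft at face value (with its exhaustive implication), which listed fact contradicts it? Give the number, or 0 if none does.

Focus of the cleft: "the schematic" (the thing). Presupposed background: same agent, recipient, setting (Harriet / Naomi / in the attic).
The exhaustive reading says no other thing fits that background.
No listed fact matches the background with a different thing. Exhaustivity holds.

0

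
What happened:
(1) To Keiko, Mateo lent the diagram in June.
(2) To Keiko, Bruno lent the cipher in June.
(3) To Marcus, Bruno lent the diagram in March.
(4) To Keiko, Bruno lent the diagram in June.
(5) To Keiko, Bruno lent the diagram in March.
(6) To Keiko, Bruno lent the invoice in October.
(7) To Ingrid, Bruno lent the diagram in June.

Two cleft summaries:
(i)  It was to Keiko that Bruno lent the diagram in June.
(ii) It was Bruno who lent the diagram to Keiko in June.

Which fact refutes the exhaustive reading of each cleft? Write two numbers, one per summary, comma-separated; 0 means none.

(i): focus "Keiko". Looking for agent = Bruno, thing = the diagram, setting = in June with some other recipient — fact (7) has Ingrid there. Refuted.
(ii): focus "Bruno". Looking for thing = the diagram, recipient = Keiko, setting = in June with some other agent — fact (1) has Mateo there. Refuted.

7, 1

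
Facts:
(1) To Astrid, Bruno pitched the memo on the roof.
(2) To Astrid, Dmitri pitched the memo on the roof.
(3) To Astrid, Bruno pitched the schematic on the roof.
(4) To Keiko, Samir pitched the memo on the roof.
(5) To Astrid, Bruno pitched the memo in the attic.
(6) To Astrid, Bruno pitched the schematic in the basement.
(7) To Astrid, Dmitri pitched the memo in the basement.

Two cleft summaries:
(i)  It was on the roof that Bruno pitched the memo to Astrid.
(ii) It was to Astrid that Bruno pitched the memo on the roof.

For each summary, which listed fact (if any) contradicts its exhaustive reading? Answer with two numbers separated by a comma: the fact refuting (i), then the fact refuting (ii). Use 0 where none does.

(i): focus "on the roof". Looking for agent = Bruno, thing = the memo, recipient = Astrid with some other setting — fact (5) has in the attic there. Refuted.
(ii): focus "Astrid". No fact shares agent = Bruno, thing = the memo, setting = on the roof with a different recipient. 0.

5, 0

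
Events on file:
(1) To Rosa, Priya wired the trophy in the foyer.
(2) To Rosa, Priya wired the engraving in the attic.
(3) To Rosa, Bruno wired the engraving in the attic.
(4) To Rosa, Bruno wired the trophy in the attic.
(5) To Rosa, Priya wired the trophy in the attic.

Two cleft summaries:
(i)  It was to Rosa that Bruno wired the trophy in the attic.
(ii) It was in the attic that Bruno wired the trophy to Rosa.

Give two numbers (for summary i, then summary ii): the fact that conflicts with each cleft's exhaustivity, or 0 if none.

Summary (i) focuses "Rosa" (the recipient); background agent = Bruno, thing = the trophy, setting = in the attic. No fact matches that background with a different recipient, so 0.
Summary (ii) focuses "in the attic" (the setting); background agent = Bruno, thing = the trophy, recipient = Rosa. No fact matches that background with a different setting, so 0.

0, 0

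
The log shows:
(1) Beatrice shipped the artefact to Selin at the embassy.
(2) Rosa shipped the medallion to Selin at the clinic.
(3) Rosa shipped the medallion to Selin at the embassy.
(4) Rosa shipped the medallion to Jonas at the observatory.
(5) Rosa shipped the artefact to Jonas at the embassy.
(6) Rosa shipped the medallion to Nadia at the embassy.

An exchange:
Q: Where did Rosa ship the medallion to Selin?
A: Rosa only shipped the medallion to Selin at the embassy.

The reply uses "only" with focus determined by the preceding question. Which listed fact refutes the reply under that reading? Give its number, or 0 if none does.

Answering "Where did ...?" puts focus on the setting — here, "at the embassy".
So "only" ranges over settings; the rest (Rosa as agent and the medallion as thing and Selin as recipient) is presupposed.
Fact (2) shares the background with a different setting (at the clinic) — counterexample.
(Fact (6) would refute a reading with focus on the recipient — but that is not what the question asks.)

2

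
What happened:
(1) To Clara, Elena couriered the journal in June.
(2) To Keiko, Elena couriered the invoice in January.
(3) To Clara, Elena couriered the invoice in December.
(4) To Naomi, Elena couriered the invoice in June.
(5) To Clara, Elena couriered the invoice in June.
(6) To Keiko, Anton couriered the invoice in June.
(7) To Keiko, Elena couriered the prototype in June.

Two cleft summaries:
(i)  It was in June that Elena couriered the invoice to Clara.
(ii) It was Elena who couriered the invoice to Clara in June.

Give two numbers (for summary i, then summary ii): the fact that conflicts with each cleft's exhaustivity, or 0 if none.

3, 0

(i): focus "in June". Looking for Elena as agent and the invoice as thing and Clara as recipient with some other setting — fact (3) has in December there. Refuted.
(ii): focus "Elena". No fact shares the invoice as thing and Clara as recipient and in June as setting with a different agent. 0.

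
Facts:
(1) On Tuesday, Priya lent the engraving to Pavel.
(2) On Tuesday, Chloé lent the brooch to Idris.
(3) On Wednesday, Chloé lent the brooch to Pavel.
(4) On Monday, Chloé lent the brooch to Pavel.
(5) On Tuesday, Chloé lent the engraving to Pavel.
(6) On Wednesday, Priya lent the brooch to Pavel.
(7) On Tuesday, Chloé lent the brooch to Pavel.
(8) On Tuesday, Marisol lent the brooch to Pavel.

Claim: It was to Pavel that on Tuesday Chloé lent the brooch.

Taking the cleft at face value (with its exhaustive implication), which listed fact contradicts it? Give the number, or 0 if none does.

Focus of the cleft: "Pavel" (the recipient). Presupposed background: agent = Chloé, thing = the brooch, setting = on Tuesday.
The exhaustive reading says no other recipient fits that background.
Fact (2) shares the background but with recipient = Idris; exhaustivity is violated.

2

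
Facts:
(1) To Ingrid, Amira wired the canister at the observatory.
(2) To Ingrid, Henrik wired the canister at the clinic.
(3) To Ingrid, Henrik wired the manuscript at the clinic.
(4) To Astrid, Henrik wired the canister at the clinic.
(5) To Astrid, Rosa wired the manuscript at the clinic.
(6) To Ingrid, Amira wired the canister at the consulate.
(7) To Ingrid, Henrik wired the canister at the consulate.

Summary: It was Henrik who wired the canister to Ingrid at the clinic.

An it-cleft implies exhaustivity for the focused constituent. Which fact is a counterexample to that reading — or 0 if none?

0

Focus of the cleft: "Henrik" (the agent). Presupposed background: thing = the canister, recipient = Ingrid, setting = at the clinic.
Exhaustivity: Henrik is the only agent satisfying that background.
No listed fact matches the background with a different agent. Exhaustivity holds.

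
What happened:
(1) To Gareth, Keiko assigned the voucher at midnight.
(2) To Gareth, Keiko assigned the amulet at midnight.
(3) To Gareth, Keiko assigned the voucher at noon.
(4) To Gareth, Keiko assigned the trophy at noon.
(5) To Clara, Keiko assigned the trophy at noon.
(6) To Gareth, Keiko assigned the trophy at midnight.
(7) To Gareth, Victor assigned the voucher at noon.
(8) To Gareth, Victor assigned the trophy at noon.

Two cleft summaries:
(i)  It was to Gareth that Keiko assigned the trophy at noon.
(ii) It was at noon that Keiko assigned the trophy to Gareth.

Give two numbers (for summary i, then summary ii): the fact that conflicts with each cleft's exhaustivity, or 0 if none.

5, 6

Summary (i) focuses "Gareth" (the recipient); background same agent, thing, setting (Keiko / the trophy / at noon). Fact (5) matches that background with recipient = Clara — refutes (i).
Summary (ii) focuses "at noon" (the setting); background same agent, thing, recipient (Keiko / the trophy / Gareth). Fact (6) matches that background with setting = at midnight — refutes (ii).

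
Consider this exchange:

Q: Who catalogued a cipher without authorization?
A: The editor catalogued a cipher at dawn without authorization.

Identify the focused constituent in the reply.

the editor

The wh-word "who" asks about the subject (agent).
In the answer, "a cipher" and "without authorization" are given — repeated from the question.
"at dawn" is also new, but it specifies the time, which is not what the question asks about — so it is not the focus.
The constituent filling the subject (agent) gap is "the editor"; that is the focus.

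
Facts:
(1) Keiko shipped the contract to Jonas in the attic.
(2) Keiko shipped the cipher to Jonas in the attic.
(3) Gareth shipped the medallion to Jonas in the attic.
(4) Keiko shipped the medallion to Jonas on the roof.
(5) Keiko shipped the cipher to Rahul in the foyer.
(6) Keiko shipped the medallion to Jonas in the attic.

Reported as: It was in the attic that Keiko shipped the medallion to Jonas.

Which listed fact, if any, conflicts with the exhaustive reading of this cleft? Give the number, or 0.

4

The cleft puts "in the attic" in focus and presupposes the open proposition with agent = Keiko, thing = the medallion, recipient = Jonas.
The exhaustive reading says no other setting fits that background.
But fact (4) also has agent = Keiko, thing = the medallion, recipient = Jonas, with setting = on the roof — so the exhaustive reading fails.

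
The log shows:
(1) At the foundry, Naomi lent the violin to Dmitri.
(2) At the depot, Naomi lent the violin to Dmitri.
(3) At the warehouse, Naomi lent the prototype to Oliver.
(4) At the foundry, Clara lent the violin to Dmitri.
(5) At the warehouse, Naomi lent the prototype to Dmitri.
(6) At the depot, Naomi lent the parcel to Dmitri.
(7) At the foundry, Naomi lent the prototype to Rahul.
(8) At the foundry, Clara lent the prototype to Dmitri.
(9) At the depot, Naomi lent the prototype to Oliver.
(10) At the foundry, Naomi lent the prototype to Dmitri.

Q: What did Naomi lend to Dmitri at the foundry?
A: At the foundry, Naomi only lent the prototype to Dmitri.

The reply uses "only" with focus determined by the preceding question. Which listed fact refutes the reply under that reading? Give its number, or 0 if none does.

The question "What did ...?" targets the thing, so in the reply the focus falls on "the prototype".
So "only" ranges over things; the rest (Naomi as agent and Dmitri as recipient and at the foundry as setting) is presupposed.
Fact (1) shares the background with a different thing (the violin) — counterexample.
(Fact (5) would refute a reading with focus on the setting — but that is not what the question asks.)

1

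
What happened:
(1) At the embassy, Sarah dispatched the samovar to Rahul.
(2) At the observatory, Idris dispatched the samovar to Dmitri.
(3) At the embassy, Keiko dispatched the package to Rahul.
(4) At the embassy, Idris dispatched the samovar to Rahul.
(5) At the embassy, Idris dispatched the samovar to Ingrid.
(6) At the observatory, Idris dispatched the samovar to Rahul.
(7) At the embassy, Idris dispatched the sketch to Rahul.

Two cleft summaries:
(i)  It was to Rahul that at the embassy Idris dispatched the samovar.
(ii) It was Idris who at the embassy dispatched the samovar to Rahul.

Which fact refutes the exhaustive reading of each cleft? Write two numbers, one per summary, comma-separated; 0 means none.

(i): focus "Rahul". Looking for same agent, thing, setting (Idris / the samovar / at the embassy) with some other recipient — fact (5) has Ingrid there. Refuted.
(ii): focus "Idris". Looking for same thing, recipient, setting (the samovar / Rahul / at the embassy) with some other agent — fact (1) has Sarah there. Refuted.

5, 1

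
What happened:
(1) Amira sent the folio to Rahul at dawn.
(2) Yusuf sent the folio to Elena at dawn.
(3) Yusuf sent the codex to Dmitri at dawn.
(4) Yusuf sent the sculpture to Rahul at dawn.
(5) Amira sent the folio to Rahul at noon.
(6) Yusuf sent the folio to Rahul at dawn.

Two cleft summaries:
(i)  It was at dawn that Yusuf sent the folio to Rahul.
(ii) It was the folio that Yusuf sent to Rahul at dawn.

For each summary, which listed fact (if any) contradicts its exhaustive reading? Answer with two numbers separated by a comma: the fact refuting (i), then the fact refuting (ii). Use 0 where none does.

0, 4

(i): focus "at dawn". No fact shares Yusuf as agent and the folio as thing and Rahul as recipient with a different setting. 0.
(ii): focus "the folio". Looking for Yusuf as agent and Rahul as recipient and at dawn as setting with some other thing — fact (4) has the sculpture there. Refuted.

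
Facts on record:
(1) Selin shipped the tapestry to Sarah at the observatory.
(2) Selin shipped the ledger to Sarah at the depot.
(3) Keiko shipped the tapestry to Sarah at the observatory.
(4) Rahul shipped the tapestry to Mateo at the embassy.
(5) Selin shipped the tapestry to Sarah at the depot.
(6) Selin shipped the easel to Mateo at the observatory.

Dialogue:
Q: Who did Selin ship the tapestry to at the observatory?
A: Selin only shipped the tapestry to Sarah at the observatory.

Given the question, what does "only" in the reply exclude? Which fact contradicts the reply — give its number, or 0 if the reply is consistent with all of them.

The question "Who did ... to ...?" targets the recipient, so in the reply the focus falls on "Sarah".
"Only" then excludes alternative recipients while the background — same agent, thing, setting (Selin / the tapestry / at the observatory) — is held fixed.
No listed fact shares that background with another recipient. Nothing contradicts the reply.
(Fact (5) would refute a reading with focus on the setting — but that is not what the question asks.)

0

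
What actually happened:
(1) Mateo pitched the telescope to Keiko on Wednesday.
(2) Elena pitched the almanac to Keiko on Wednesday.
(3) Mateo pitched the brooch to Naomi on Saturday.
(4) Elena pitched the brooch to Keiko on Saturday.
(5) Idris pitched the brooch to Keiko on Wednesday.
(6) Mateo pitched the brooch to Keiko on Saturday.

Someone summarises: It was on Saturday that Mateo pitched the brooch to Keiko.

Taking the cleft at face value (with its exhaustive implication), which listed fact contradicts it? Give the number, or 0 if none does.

Focus of the cleft: "on Saturday" (the setting). Presupposed background: agent = Mateo, thing = the brooch, recipient = Keiko.
Exhaustivity: on Saturday is the only setting satisfying that background.
No listed fact matches the background with a different setting. Exhaustivity holds.

0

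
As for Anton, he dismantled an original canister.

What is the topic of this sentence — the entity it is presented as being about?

The construction explicitly marks "Anton" as what the sentence is about — the topic.
The remainder of the clause is the comment (what is said about the topic).

Anton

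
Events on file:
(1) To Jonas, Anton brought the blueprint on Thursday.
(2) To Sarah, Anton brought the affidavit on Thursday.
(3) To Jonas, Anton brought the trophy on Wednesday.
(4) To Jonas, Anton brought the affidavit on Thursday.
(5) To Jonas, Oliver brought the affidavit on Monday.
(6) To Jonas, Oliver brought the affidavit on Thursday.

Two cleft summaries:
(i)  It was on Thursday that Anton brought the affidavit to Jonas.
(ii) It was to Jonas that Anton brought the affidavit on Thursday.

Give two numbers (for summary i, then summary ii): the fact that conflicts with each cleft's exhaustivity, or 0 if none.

Summary (i) focuses "on Thursday" (the setting); background same agent, thing, recipient (Anton / the affidavit / Jonas). No fact matches that background with a different setting, so 0.
Summary (ii) focuses "Jonas" (the recipient); background same agent, thing, setting (Anton / the affidavit / on Thursday). Fact (2) matches that background with recipient = Sarah — refutes (ii).

0, 2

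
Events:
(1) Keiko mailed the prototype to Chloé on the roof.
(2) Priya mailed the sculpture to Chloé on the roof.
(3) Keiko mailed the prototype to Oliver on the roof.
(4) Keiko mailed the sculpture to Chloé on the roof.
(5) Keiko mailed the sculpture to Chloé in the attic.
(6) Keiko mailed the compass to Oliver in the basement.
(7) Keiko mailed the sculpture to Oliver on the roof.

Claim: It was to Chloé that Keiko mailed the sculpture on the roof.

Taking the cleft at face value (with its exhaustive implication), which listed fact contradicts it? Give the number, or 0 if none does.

Focus of the cleft: "Chloé" (the recipient). Presupposed background: agent = Keiko, thing = the sculpture, setting = on the roof.
The exhaustive reading says no other recipient fits that background.
But fact (7) also has agent = Keiko, thing = the sculpture, setting = on the roof, with recipient = Oliver — so the exhaustive reading fails.

7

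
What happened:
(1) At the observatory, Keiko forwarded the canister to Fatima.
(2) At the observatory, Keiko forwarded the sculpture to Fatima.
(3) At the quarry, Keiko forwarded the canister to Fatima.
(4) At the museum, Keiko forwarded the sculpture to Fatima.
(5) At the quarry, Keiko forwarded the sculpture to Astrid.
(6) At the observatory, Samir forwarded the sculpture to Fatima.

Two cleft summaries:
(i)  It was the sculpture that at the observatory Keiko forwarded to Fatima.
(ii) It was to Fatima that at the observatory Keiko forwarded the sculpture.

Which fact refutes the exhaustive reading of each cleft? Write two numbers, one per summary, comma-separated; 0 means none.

Summary (i) focuses "the sculpture" (the thing); background Keiko as agent and Fatima as recipient and at the observatory as setting. Fact (1) matches that background with thing = the canister — refutes (i).
Summary (ii) focuses "Fatima" (the recipient); background Keiko as agent and the sculpture as thing and at the observatory as setting. No fact matches that background with a different recipient, so 0.

1, 0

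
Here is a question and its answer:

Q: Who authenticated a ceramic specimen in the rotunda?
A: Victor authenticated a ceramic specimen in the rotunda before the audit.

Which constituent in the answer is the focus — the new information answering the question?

Victor

The wh-word "who" asks about the subject (agent).
In the answer, "a ceramic specimen" and "in the rotunda" are given — repeated from the question.
"before the audit" is also new, but it specifies the time, which is not what the question asks about — so it is not the focus.
The constituent filling the subject (agent) gap is "Victor"; that is the focus.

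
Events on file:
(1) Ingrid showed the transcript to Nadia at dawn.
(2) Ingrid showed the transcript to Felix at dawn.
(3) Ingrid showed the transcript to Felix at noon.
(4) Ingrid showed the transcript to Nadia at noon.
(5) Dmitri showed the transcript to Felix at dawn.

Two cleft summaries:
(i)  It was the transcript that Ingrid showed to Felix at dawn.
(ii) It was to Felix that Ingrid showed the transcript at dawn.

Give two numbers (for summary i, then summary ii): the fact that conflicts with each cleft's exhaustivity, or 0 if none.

0, 1

Summary (i) focuses "the transcript" (the thing); background agent = Ingrid, recipient = Felix, setting = at dawn. No fact matches that background with a different thing, so 0.
Summary (ii) focuses "Felix" (the recipient); background agent = Ingrid, thing = the transcript, setting = at dawn. Fact (1) matches that background with recipient = Nadia — refutes (ii).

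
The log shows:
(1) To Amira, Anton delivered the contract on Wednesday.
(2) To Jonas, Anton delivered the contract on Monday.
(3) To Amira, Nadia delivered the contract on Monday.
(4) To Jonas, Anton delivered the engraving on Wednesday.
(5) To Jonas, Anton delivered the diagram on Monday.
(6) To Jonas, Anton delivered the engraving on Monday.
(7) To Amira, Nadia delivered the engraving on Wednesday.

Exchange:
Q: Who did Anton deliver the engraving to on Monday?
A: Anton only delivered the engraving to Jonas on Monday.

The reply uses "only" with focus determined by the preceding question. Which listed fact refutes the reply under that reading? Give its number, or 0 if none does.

0

Answering "Who did ... to ...?" puts focus on the recipient — here, "Jonas".
So "only" ranges over recipients; the rest (agent = Anton, thing = the engraving, setting = on Monday) is presupposed.
No listed fact shares that background with another recipient. Nothing contradicts the reply.
(Fact (4) would refute a reading with focus on the setting — but that is not what the question asks.)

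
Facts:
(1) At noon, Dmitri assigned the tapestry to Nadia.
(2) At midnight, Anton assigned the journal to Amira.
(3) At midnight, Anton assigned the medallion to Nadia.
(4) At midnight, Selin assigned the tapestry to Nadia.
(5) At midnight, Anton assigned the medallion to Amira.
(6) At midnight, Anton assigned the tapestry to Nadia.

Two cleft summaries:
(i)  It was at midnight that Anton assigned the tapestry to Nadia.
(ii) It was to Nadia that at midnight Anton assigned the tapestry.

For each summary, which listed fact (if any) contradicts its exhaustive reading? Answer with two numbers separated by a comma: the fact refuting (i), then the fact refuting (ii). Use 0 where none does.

0, 0

(i): focus "at midnight". No fact shares agent = Anton, thing = the tapestry, recipient = Nadia with a different setting. 0.
(ii): focus "Nadia". No fact shares agent = Anton, thing = the tapestry, setting = at midnight with a different recipient. 0.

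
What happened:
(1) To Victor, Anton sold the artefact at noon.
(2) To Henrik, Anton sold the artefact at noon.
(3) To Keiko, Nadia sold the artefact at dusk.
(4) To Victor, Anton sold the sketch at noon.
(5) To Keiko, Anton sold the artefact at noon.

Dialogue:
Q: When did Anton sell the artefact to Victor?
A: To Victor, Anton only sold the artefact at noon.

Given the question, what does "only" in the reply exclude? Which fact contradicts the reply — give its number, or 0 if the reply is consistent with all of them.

Answering "When did ...?" puts focus on the setting — here, "at noon".
So "only" ranges over settings; the rest (same agent, thing, recipient (Anton / the artefact / Victor)) is presupposed.
No fact keeps same agent, thing, recipient (Anton / the artefact / Victor) while changing the setting; every other fact differs on something backgrounded. The reply stands.
(Fact (4) would refute a reading with focus on the thing — but that is not what the question asks.)

0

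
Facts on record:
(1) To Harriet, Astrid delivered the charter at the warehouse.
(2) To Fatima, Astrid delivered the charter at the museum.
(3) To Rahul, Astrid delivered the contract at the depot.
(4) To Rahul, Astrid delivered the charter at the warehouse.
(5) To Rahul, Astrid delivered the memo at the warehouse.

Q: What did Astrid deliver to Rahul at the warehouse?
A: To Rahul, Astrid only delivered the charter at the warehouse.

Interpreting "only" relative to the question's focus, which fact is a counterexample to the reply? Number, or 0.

5

Answering "What did ...?" puts focus on the thing — here, "the charter".
"Only" then excludes alternative things while the background — same agent, recipient, setting (Astrid / Rahul / at the warehouse) — is held fixed.
Fact (5) shares the background with a different thing (the memo) — counterexample.
(Fact (1) would refute a reading with focus on the recipient — but that is not what the question asks.)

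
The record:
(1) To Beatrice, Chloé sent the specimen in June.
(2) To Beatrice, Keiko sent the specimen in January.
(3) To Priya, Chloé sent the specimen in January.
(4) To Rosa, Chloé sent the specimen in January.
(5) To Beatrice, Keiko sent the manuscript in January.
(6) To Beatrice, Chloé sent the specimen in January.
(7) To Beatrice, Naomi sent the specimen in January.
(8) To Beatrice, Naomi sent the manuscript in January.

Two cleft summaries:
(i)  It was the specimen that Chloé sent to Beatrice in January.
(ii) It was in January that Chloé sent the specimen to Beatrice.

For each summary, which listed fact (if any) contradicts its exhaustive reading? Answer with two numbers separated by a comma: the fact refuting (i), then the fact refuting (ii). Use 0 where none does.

0, 1

(i): focus "the specimen". No fact shares Chloé as agent and Beatrice as recipient and in January as setting with a different thing. 0.
(ii): focus "in January". Looking for Chloé as agent and the specimen as thing and Beatrice as recipient with some other setting — fact (1) has in June there. Refuted.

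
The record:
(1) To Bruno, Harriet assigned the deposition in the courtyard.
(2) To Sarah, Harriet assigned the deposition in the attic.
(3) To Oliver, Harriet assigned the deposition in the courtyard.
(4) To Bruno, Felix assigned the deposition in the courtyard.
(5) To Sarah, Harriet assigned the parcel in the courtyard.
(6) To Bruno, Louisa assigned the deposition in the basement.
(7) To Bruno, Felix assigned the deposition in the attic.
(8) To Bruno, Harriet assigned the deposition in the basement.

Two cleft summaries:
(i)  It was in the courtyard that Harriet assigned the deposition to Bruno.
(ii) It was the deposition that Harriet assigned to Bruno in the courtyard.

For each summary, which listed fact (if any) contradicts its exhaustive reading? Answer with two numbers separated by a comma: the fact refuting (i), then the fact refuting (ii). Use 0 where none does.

8, 0

Summary (i) focuses "in the courtyard" (the setting); background agent = Harriet, thing = the deposition, recipient = Bruno. Fact (8) matches that background with setting = in the basement — refutes (i).
Summary (ii) focuses "the deposition" (the thing); background agent = Harriet, recipient = Bruno, setting = in the courtyard. No fact matches that background with a different thing, so 0.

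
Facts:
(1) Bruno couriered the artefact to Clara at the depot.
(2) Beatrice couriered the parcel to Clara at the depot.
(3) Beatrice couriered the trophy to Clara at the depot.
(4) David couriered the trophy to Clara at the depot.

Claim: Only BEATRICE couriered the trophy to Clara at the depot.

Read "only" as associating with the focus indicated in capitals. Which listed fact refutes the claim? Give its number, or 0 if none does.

4

The capitals mark "Beatrice" as focus. So "only" rules out other agents, with the rest (thing = the trophy, recipient = Clara, setting = at the depot) as background.
Fact (4) shares the background but differs in agent (David) — a counterexample.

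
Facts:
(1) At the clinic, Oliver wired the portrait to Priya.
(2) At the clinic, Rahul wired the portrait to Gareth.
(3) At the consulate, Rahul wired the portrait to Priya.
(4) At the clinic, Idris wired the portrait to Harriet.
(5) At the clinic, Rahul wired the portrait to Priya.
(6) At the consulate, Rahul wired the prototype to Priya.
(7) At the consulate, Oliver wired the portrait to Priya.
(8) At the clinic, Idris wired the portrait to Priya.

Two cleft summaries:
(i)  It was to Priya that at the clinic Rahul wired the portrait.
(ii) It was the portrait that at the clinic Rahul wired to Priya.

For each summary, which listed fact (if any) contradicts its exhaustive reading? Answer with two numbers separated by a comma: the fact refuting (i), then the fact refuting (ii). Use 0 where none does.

2, 0

(i): focus "Priya". Looking for agent = Rahul, thing = the portrait, setting = at the clinic with some other recipient — fact (2) has Gareth there. Refuted.
(ii): focus "the portrait". No fact shares agent = Rahul, recipient = Priya, setting = at the clinic with a different thing. 0.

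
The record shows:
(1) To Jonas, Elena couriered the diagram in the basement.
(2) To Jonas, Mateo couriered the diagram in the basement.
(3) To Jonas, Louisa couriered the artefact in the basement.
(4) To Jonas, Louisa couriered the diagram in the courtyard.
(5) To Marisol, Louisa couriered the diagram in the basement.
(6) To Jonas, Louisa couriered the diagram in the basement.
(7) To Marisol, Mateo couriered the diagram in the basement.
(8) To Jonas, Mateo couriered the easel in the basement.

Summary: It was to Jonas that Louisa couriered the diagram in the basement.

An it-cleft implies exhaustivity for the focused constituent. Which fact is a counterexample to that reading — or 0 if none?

Focus of the cleft: "Jonas" (the recipient). Presupposed background: agent = Louisa, thing = the diagram, setting = in the basement.
Exhaustivity: Jonas is the only recipient satisfying that background.
But fact (5) also has agent = Louisa, thing = the diagram, setting = in the basement, with recipient = Marisol — so the exhaustive reading fails.

5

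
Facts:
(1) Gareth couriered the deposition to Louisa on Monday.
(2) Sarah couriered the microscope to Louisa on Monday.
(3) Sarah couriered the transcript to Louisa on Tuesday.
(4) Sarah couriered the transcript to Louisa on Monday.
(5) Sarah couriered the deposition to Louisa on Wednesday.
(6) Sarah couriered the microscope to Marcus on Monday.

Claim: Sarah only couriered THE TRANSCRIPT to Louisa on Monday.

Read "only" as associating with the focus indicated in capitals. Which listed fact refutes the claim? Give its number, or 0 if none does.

2

The capitals mark "the transcript" as focus. So "only" rules out other things, with the rest (agent = Sarah, recipient = Louisa, setting = on Monday) as background.
Fact (2) shares the background but differs in thing (the microscope) — a counterexample.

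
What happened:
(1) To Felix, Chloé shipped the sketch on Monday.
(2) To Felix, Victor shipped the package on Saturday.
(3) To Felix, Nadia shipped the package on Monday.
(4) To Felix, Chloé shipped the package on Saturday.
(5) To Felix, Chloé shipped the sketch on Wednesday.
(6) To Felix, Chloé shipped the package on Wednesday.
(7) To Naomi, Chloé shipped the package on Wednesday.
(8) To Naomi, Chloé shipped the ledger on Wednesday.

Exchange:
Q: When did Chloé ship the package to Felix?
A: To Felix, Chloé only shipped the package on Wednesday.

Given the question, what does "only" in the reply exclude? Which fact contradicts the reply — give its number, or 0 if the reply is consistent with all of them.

Answering "When did ...?" puts focus on the setting — here, "on Wednesday".
"Only" then excludes alternative settings while the background — Chloé as agent and the package as thing and Felix as recipient — is held fixed.
Fact (4) keeps Chloé as agent and the package as thing and Felix as recipient but has setting = on Saturday; that refutes the reply.
(Fact (7) would refute a reading with focus on the recipient — but that is not what the question asks.)

4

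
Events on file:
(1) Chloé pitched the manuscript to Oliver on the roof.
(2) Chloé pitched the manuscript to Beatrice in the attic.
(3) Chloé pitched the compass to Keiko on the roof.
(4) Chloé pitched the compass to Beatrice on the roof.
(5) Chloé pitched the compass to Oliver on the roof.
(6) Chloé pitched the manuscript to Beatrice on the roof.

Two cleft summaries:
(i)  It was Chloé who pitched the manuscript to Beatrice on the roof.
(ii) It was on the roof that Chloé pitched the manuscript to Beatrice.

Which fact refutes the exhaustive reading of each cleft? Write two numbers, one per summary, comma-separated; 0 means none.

0, 2

(i): focus "Chloé". No fact shares same thing, recipient, setting (the manuscript / Beatrice / on the roof) with a different agent. 0.
(ii): focus "on the roof". Looking for same agent, thing, recipient (Chloé / the manuscript / Beatrice) with some other setting — fact (2) has in the attic there. Refuted.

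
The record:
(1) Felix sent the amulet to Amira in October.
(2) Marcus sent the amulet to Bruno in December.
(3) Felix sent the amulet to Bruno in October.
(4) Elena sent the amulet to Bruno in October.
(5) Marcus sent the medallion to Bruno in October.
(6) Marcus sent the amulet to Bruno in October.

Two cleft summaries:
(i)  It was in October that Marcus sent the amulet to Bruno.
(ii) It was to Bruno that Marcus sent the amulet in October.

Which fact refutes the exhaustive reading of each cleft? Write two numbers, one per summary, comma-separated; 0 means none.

(i): focus "in October". Looking for Marcus as agent and the amulet as thing and Bruno as recipient with some other setting — fact (2) has in December there. Refuted.
(ii): focus "Bruno". No fact shares Marcus as agent and the amulet as thing and in October as setting with a different recipient. 0.

2, 0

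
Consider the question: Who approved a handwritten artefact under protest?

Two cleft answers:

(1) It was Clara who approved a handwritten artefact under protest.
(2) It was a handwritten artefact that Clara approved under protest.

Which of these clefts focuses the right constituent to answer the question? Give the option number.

The question word "who" targets the subject (agent).
Option (1) clefts "Clara" — that matches what the question asks about.
Option (2) clefts "a handwritten artefact" — the direct object, not what was asked.
So the congruent reply is (1).

1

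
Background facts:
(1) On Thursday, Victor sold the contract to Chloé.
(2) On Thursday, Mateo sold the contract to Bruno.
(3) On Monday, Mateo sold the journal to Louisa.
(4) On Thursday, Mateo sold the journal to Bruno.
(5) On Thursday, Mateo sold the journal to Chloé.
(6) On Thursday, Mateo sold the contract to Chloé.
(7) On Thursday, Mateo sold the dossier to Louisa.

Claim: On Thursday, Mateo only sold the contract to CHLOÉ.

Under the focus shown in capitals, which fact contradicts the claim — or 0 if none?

2

The capitals mark "Chloé" as focus. So "only" rules out other recipients, with the rest (Mateo as agent and the contract as thing and on Thursday as setting) as background.
Fact (2) shares the background but differs in recipient (Bruno) — a counterexample.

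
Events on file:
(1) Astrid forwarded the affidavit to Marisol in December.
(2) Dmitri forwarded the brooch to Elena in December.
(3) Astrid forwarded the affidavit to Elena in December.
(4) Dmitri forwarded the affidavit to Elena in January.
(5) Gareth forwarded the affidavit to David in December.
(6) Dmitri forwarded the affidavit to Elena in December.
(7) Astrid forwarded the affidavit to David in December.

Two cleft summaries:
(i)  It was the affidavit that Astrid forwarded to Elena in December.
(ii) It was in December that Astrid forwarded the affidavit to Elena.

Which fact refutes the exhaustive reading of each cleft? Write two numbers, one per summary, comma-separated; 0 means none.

0, 0

Summary (i) focuses "the affidavit" (the thing); background agent = Astrid, recipient = Elena, setting = in December. No fact matches that background with a different thing, so 0.
Summary (ii) focuses "in December" (the setting); background agent = Astrid, thing = the affidavit, recipient = Elena. No fact matches that background with a different setting, so 0.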